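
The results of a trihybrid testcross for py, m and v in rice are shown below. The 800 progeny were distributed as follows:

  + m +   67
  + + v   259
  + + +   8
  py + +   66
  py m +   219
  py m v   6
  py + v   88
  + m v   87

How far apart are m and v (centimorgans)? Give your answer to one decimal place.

20.9 centimorgans

The two most frequent reciprocal classes, py m + and + + v, are the parental types, so the F1 was py m + / + + v.
The two rarest classes, py m v and + + +, are the double crossovers. Comparing them with the parentals, only the v allele has switched, so v is the middle locus and the order is m – v – py.
Crossovers in the m–v interval produce the single-crossover classes py + + and + m v (66 + 87 = 153) plus the double crossovers (14).
RF(m–v) = (153 + 14) / 800 = 167/800 = 0.2087 → 20.9 centimorgans.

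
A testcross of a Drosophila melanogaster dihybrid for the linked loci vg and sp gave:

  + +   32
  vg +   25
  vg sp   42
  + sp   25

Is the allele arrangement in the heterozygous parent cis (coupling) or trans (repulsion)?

cis

The two most frequent classes are + + (32) and vg sp (42); these are the parental (non-recombinant) types.
So the F1 carried + + on one chromosome and vg sp on the other — the recessive alleles are on the same chromosome (cis / coupling).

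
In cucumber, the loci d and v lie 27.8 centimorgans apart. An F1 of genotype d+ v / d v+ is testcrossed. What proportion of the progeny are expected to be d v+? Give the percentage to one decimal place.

A map distance of 27.8 centimorgans corresponds to a recombination frequency of 0.278.
The F1 is d+ v / d v+, so d v+ is a parental gamete class with expected frequency (1 − r)/2 = 0.722/2 = 0.3610.
That is 0.3610 = 36.1% of the progeny.

36.1%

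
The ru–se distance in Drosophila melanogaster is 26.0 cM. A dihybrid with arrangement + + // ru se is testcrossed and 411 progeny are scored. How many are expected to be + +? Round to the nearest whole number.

152

A map distance of 26.0 cM corresponds to a recombination frequency of 0.260.
The F1 is + + / ru se, so + + is a parental gamete class with expected frequency (1 − r)/2 = 0.740/2 = 0.3700.
Expected number = 0.3700 × 411 = 152.07 ≈ 152.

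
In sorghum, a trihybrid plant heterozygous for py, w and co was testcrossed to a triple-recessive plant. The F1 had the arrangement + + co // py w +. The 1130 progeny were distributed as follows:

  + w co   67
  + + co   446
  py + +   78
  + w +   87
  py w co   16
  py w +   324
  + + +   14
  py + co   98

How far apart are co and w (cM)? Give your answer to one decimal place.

15.5 cM

The two rarest classes, + + + and py w co, are the double crossovers. Comparing them with the parentals, only the co allele has switched, so co is the middle locus and the order is py – co – w.
Crossovers in the co–w interval produce the single-crossover classes + w co and py + + (67 + 78 = 145) plus the double crossovers (30).
RF(co–w) = (145 + 30) / 1130 = 175/1130 = 0.1549 → 15.5 cM.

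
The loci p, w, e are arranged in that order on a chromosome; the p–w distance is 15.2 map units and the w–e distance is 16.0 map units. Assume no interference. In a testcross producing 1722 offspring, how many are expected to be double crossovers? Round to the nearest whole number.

Map distances give recombination frequencies of 0.152 and 0.160 for the two intervals.
With no interference, expected double-crossover frequency = 0.152 × 0.160 = 0.02432.
Expected number = 0.02432 × 1722 = 41.88 ≈ 42.

42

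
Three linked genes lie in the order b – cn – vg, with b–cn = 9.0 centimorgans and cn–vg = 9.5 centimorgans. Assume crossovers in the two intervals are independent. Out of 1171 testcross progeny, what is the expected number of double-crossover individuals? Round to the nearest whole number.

10

Map distances give recombination frequencies of 0.090 and 0.095 for the two intervals.
With no interference, expected double-crossover frequency = 0.090 × 0.095 = 0.00855.
Expected number = 0.00855 × 1171 = 10.01 ≈ 10.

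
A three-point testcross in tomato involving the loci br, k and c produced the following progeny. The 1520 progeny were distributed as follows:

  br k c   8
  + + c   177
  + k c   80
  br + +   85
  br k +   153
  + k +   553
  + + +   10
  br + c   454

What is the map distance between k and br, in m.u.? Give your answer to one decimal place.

22.9 m.u.

The two most frequent reciprocal classes, br + c and + k +, are the parental types, so the F1 was br + c / + k +.
The two rarest classes, br k c and + + +, are the double crossovers. Comparing them with the parentals, only the k allele has switched, so k is the middle locus and the order is c – k – br.
Crossovers in the k–br interval produce the single-crossover classes + + c and br k + (177 + 153 = 330) plus the double crossovers (18).
RF(k–br) = (330 + 18) / 1520 = 348/1520 = 0.2289 → 22.9 m.u.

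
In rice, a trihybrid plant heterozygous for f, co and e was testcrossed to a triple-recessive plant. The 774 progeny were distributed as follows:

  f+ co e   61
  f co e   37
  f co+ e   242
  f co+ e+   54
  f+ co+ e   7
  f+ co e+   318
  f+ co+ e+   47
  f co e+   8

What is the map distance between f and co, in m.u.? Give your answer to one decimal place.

The two most frequent reciprocal classes, f co+ e and f+ co e+, are the parental types, so the F1 was f co+ e / f+ co e+.
The two rarest classes, f+ co+ e and f co e+, are the double crossovers. Comparing them with the parentals, only the f allele has switched, so f is the middle locus and the order is e – f – co.
Crossovers in the f–co interval produce the single-crossover classes f co e and f+ co+ e+ (37 + 47 = 84) plus the double crossovers (15).
RF(f–co) = (84 + 15) / 774 = 99/774 = 0.1279 → 12.8 m.u.

12.8 m.u.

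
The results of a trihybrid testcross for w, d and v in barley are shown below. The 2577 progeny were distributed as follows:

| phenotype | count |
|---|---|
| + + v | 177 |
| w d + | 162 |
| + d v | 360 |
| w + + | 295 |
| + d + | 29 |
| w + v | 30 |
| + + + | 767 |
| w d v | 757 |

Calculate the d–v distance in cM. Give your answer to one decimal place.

The two most frequent reciprocal classes, + + + and w d v, are the parental types, so the F1 was + + + / w d v.
The two rarest classes, + d + and w + v, are the double crossovers. Comparing them with the parentals, only the d allele has switched, so d is the middle locus and the order is v – d – w.
Crossovers in the v–d interval produce the single-crossover classes + + v and w d + (177 + 162 = 339) plus the double crossovers (59).
RF(v–d) = (339 + 59) / 2577 = 398/2577 = 0.1544 → 15.4 cM.

15.4 cM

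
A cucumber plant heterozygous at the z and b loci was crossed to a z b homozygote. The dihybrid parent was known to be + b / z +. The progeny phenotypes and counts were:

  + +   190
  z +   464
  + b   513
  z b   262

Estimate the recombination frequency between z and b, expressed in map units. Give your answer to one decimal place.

31.6 map units

The recombinant classes are + + and z b: 190 + 262 = 452.
Recombination frequency = 452/1429 = 0.3163 ≈ 31.6%, i.e. 31.6 map units.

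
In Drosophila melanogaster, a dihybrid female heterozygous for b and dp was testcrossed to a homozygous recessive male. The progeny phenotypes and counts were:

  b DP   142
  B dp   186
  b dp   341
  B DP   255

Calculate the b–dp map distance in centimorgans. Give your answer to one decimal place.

The two most frequent classes, B DP (255) and b dp (341), are the parental types, so the F1 was B DP / b dp.
The recombinant classes are B dp and b DP: 186 + 142 = 328.
Recombination frequency = 328/924 = 0.3550 ≈ 35.5%, i.e. 35.5 centimorgans.

35.5 centimorgans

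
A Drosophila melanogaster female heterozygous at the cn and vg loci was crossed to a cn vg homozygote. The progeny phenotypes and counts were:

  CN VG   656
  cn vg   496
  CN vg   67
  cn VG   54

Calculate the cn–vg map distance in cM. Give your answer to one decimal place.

The two most frequent classes, CN VG (656) and cn vg (496), are the parental types, so the F1 was CN VG / cn vg.
The recombinant classes are CN vg and cn VG: 67 + 54 = 121.
Recombination frequency = 121/1273 = 0.0951 ≈ 9.5%, i.e. 9.5 cM.

9.5 cM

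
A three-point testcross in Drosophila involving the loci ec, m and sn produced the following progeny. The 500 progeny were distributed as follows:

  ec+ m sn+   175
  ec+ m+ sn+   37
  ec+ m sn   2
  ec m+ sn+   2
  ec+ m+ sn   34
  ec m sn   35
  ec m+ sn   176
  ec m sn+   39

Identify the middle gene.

sn

The two most frequent reciprocal classes, ec m+ sn and ec+ m sn+, are the parental types, so the F1 was ec m+ sn / ec+ m sn+.
The two rarest classes, ec m+ sn+ and ec+ m sn, are the double crossovers. Comparing them with the parentals, only the sn allele has switched, so sn is the middle locus and the order is ec – sn – m.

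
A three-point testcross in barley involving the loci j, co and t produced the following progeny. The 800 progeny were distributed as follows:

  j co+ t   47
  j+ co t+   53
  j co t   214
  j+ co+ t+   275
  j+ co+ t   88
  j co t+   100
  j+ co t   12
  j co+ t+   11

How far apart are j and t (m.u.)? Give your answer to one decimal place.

The two most frequent reciprocal classes, j+ co+ t+ and j co t, are the parental types, so the F1 was j+ co+ t+ / j co t.
The two rarest classes, j co+ t+ and j+ co t, are the double crossovers. Comparing them with the parentals, only the j allele has switched, so j is the middle locus and the order is t – j – co.
Crossovers in the t–j interval produce the single-crossover classes j+ co+ t and j co t+ (88 + 100 = 188) plus the double crossovers (23).
RF(t–j) = (188 + 23) / 800 = 211/800 = 0.2637 → 26.4 m.u.

26.4 m.u.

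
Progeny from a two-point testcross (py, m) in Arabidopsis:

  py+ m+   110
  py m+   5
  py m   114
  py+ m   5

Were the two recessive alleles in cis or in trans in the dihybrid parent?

cis

The two most frequent classes are py+ m+ (110) and py m (114); these are the parental (non-recombinant) types.
So the F1 carried py+ m+ on one chromosome and py m on the other — the recessive alleles are on the same chromosome (cis / coupling).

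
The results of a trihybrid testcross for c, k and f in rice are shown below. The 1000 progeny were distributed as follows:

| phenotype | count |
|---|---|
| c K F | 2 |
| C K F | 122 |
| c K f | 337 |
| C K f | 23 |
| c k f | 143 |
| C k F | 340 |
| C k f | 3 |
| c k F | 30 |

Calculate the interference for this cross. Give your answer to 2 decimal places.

The two most frequent reciprocal classes, C k F and c K f, are the parental types, so the F1 was C k F / c K f.
The two rarest classes, C k f and c K F, are the double crossovers. Comparing them with the parentals, only the f allele has switched, so f is the middle locus and the order is c – f – k.
c–f: (53 + 5)/1000 = 0.0580; f–k: (265 + 5)/1000 = 0.2700.
Expected DCO frequency = 0.0580 × 0.2700 ≈ 0.01566; observed = 5/1000 ≈ 0.00500.
Coefficient of coincidence = 0.00500/0.01566 ≈ 0.32; interference = 1 − 0.32 = 0.68.

0.68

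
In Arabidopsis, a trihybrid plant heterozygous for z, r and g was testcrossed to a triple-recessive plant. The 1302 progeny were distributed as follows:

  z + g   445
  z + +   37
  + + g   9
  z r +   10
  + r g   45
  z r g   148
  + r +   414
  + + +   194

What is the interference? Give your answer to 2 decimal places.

The two most frequent reciprocal classes, z + g and + r +, are the parental types, so the F1 was z + g / + r +.
The two rarest classes, + + g and z r +, are the double crossovers. Comparing them with the parentals, only the z allele has switched, so z is the middle locus and the order is r – z – g.
r–z: (342 + 19)/1302 = 0.2773; z–g: (82 + 19)/1302 = 0.0776.
Expected DCO frequency = 0.2773 × 0.0776 ≈ 0.02152; observed = 19/1302 ≈ 0.01459.
Coefficient of coincidence = 0.01459/0.02152 ≈ 0.68; interference = 1 − 0.68 = 0.32.

0.32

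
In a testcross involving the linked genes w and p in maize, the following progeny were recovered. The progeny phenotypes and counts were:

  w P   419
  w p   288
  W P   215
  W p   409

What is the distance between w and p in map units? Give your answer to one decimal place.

The two most frequent classes, W p (409) and w P (419), are the parental types, so the F1 was W p / w P.
The recombinant classes are W P and w p: 215 + 288 = 503.
Recombination frequency = 503/1331 = 0.3779 ≈ 37.8%, i.e. 37.8 map units.

37.8 map units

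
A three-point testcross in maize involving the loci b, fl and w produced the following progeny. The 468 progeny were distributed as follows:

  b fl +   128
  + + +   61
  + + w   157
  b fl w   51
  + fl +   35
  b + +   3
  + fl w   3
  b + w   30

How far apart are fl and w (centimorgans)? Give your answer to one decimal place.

25.2 centimorgans

The two most frequent reciprocal classes, b fl + and + + w, are the parental types, so the F1 was b fl + / + + w.
The two rarest classes, b + + and + fl w, are the double crossovers. Comparing them with the parentals, only the fl allele has switched, so fl is the middle locus and the order is b – fl – w.
Crossovers in the fl–w interval produce the single-crossover classes b fl w and + + + (51 + 61 = 112) plus the double crossovers (6).
RF(fl–w) = (112 + 6) / 468 = 118/468 = 0.2521 → 25.2 centimorgans.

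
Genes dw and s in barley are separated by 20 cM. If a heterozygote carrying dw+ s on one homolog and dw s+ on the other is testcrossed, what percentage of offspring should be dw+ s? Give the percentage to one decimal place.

A map distance of 20 cM corresponds to a recombination frequency of 0.200.
The F1 is dw+ s / dw s+, so dw+ s is a parental gamete class with expected frequency (1 − r)/2 = 0.800/2 = 0.4000.
That is 0.4000 = 40.0% of the progeny.

40.0%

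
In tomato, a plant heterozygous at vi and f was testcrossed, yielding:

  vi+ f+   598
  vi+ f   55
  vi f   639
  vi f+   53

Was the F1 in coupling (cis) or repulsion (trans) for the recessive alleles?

cis

The two most frequent classes are vi+ f+ (598) and vi f (639); these are the parental (non-recombinant) types.
So the F1 carried vi+ f+ on one chromosome and vi f on the other — the recessive alleles are on the same chromosome (cis / coupling).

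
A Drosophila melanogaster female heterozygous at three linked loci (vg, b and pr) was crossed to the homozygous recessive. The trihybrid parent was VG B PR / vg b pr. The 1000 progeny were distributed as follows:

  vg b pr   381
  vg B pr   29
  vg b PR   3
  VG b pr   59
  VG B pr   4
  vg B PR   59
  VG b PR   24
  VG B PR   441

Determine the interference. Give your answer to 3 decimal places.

0.067

The two rarest classes, VG B pr and vg b PR, are the double crossovers. Comparing them with the parentals, only the pr allele has switched, so pr is the middle locus and the order is b – pr – vg.
b–pr: (53 + 7)/1000 = 0.0600; pr–vg: (118 + 7)/1000 = 0.1250.
Expected DCO frequency = 0.0600 × 0.1250 ≈ 0.00750; observed = 7/1000 ≈ 0.00700.
Coefficient of coincidence = 0.00700/0.00750 ≈ 0.933; interference = 1 − 0.933 = 0.067.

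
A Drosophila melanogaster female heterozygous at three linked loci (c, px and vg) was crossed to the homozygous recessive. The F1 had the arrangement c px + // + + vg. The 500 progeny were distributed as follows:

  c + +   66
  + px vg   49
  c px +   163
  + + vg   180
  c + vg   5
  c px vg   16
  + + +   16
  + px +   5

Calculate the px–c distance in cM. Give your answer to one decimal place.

25.0 cM

The two rarest classes, + px + and c + vg, are the double crossovers. Comparing them with the parentals, only the c allele has switched, so c is the middle locus and the order is vg – c – px.
Crossovers in the c–px interval produce the single-crossover classes c + + and + px vg (66 + 49 = 115) plus the double crossovers (10).
RF(c–px) = (115 + 10) / 500 = 125/500 = 0.2500 → 25.0 cM.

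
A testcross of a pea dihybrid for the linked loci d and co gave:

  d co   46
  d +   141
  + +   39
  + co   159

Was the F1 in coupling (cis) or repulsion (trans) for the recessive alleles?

trans

The two most frequent classes are + co (159) and d + (141); these are the parental (non-recombinant) types.
So the F1 carried + co on one chromosome and d + on the other — the recessive alleles are on opposite chromosomes (trans / repulsion).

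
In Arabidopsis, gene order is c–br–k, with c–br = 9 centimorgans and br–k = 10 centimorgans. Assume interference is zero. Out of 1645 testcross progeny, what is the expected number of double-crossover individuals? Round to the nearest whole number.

Map distances give recombination frequencies of 0.090 and 0.100 for the two intervals.
With no interference, expected double-crossover frequency = 0.090 × 0.100 = 0.00900.
Expected number = 0.00900 × 1645 = 14.80 ≈ 15.

15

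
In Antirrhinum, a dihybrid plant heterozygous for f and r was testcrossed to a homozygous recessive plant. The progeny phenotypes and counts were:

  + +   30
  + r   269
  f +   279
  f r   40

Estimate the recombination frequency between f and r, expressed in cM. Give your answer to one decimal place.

11.3 cM

The two most frequent classes, + r (269) and f + (279), are the parental types, so the F1 was + r / f +.
The recombinant classes are + + and f r: 30 + 40 = 70.
Recombination frequency = 70/618 = 0.1133 ≈ 11.3%, i.e. 11.3 cM.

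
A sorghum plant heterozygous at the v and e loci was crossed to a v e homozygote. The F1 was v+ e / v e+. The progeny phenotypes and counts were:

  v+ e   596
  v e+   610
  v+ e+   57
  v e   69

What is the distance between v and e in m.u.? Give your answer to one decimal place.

The recombinant classes are v+ e+ and v e: 57 + 69 = 126.
Recombination frequency = 126/1332 = 0.0946 ≈ 9.5%, i.e. 9.5 m.u.

9.5 m.u.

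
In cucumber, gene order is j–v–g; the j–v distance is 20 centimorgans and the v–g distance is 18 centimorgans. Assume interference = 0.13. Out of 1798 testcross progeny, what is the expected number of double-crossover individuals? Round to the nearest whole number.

56

Map distances give recombination frequencies of 0.200 and 0.180 for the two intervals.
With interference 0.13 (so coincidence = 0.87), expected double-crossover frequency = 0.200 × 0.180 × 0.87 = 0.03132.
Expected number = 0.03132 × 1798 = 56.31 ≈ 56.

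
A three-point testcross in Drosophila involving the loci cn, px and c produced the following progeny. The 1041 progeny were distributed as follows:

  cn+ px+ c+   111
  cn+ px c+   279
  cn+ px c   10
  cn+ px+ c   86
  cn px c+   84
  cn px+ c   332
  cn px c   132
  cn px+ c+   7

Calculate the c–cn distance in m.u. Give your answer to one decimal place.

The two most frequent reciprocal classes, cn px+ c and cn+ px c+, are the parental types, so the F1 was cn px+ c / cn+ px c+.
The two rarest classes, cn px+ c+ and cn+ px c, are the double crossovers. Comparing them with the parentals, only the c allele has switched, so c is the middle locus and the order is cn – c – px.
Crossovers in the cn–c interval produce the single-crossover classes cn+ px+ c and cn px c+ (86 + 84 = 170) plus the double crossovers (17).
RF(cn–c) = (170 + 17) / 1041 = 187/1041 = 0.1796 → 18.0 m.u.

18.0 m.u.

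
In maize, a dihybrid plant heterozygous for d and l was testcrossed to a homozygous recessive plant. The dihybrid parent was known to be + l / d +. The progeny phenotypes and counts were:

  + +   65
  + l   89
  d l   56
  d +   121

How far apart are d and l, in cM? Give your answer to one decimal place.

The recombinant classes are + + and d l: 65 + 56 = 121.
Recombination frequency = 121/331 = 0.3656 ≈ 36.6%, i.e. 36.6 cM.

36.6 cM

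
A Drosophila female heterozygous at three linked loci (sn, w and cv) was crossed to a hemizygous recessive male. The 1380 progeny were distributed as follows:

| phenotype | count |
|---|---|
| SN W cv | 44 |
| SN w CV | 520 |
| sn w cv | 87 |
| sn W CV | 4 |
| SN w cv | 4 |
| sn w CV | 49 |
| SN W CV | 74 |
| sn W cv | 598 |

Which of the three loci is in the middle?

The two most frequent reciprocal classes, SN w CV and sn W cv, are the parental types, so the F1 was SN w CV / sn W cv.
The two rarest classes, SN w cv and sn W CV, are the double crossovers. Comparing them with the parentals, only the cv allele has switched, so cv is the middle locus and the order is w – cv – sn.

cv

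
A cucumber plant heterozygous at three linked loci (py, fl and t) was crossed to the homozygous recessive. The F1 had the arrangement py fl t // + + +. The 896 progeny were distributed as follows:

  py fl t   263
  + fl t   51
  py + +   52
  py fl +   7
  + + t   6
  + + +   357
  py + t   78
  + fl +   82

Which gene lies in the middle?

The two rarest classes, py fl + and + + t, are the double crossovers. Comparing them with the parentals, only the t allele has switched, so t is the middle locus and the order is fl – t – py.

t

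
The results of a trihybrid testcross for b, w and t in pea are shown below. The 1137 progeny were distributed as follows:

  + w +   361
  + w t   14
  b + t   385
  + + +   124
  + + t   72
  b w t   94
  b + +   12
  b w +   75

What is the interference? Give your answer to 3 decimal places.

0.300

The two most frequent reciprocal classes, b + t and + w +, are the parental types, so the F1 was b + t / + w +.
The two rarest classes, b + + and + w t, are the double crossovers. Comparing them with the parentals, only the t allele has switched, so t is the middle locus and the order is b – t – w.
b–t: (147 + 26)/1137 = 0.1522; t–w: (218 + 26)/1137 = 0.2146.
Expected DCO frequency = 0.1522 × 0.2146 ≈ 0.03266; observed = 26/1137 ≈ 0.02287.
Coefficient of coincidence = 0.02287/0.03266 ≈ 0.700; interference = 1 − 0.700 = 0.300.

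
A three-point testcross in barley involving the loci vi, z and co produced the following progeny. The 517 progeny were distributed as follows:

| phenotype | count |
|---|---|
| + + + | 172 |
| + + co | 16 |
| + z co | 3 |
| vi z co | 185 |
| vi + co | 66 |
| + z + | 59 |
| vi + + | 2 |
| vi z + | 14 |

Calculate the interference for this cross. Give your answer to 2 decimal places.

The two most frequent reciprocal classes, + + + and vi z co, are the parental types, so the F1 was + + + / vi z co.
The two rarest classes, vi + + and + z co, are the double crossovers. Comparing them with the parentals, only the vi allele has switched, so vi is the middle locus and the order is co – vi – z.
co–vi: (30 + 5)/517 = 0.0677; vi–z: (125 + 5)/517 = 0.2515.
Expected DCO frequency = 0.0677 × 0.2515 ≈ 0.01703; observed = 5/517 ≈ 0.00967.
Coefficient of coincidence = 0.00967/0.01703 ≈ 0.57; interference = 1 − 0.57 = 0.43.

0.43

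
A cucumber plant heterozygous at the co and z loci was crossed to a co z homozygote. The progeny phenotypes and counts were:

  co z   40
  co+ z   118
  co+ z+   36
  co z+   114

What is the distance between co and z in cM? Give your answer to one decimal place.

24.7 cM

The two most frequent classes, co+ z (118) and co z+ (114), are the parental types, so the F1 was co+ z / co z+.
The recombinant classes are co+ z+ and co z: 36 + 40 = 76.
Recombination frequency = 76/308 = 0.2468 ≈ 24.7%, i.e. 24.7 cM.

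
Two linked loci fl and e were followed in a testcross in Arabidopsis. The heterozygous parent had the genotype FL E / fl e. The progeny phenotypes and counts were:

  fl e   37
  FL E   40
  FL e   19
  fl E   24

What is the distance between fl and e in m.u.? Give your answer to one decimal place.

The recombinant classes are FL e and fl E: 19 + 24 = 43.
Recombination frequency = 43/120 = 0.3583 ≈ 35.8%, i.e. 35.8 m.u.

35.8 m.u.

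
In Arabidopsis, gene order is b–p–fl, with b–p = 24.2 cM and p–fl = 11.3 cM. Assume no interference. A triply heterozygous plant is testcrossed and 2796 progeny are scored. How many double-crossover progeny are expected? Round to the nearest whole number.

Map distances give recombination frequencies of 0.242 and 0.113 for the two intervals.
With no interference, expected double-crossover frequency = 0.242 × 0.113 = 0.02735.
Expected number = 0.02735 × 2796 = 76.46 ≈ 76.

76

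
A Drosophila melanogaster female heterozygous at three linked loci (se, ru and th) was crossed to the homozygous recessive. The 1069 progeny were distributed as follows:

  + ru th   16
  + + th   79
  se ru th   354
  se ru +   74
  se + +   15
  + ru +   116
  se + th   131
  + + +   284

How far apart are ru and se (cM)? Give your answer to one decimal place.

26.0 cM

The two most frequent reciprocal classes, se ru th and + + +, are the parental types, so the F1 was se ru th / + + +.
The two rarest classes, + ru th and se + +, are the double crossovers. Comparing them with the parentals, only the se allele has switched, so se is the middle locus and the order is th – se – ru.
Crossovers in the se–ru interval produce the single-crossover classes se + th and + ru + (131 + 116 = 247) plus the double crossovers (31).
RF(se–ru) = (247 + 31) / 1069 = 278/1069 = 0.2601 → 26.0 cM.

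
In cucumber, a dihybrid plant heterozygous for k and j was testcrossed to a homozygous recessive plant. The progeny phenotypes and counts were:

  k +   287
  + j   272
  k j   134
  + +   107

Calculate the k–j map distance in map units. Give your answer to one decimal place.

The two most frequent classes, + j (272) and k + (287), are the parental types, so the F1 was + j / k +.
The recombinant classes are + + and k j: 107 + 134 = 241.
Recombination frequency = 241/800 = 0.3013 ≈ 30.1%, i.e. 30.1 map units.

30.1 map units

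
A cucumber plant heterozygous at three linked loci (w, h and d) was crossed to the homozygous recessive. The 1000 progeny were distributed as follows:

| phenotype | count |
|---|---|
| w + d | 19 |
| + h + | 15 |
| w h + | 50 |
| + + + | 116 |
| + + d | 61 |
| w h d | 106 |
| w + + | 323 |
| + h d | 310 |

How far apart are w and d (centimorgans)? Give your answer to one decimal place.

The two most frequent reciprocal classes, w + + and + h d, are the parental types, so the F1 was w + + / + h d.
The two rarest classes, w + d and + h +, are the double crossovers. Comparing them with the parentals, only the d allele has switched, so d is the middle locus and the order is w – d – h.
Crossovers in the w–d interval produce the single-crossover classes + + + and w h d (116 + 106 = 222) plus the double crossovers (34).
RF(w–d) = (222 + 34) / 1000 = 256/1000 = 0.2560 → 25.6 centimorgans.

25.6 centimorgans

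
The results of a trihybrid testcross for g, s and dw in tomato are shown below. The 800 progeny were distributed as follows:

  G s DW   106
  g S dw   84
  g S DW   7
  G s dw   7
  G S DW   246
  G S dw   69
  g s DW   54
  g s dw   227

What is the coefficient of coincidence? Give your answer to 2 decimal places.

0.40

The two most frequent reciprocal classes, G S DW and g s dw, are the parental types, so the F1 was G S DW / g s dw.
The two rarest classes, g S DW and G s dw, are the double crossovers. Comparing them with the parentals, only the g allele has switched, so g is the middle locus and the order is s – g – dw.
s–g: (190 + 14)/800 = 0.2550; g–dw: (123 + 14)/800 = 0.1713.
Expected DCO frequency = 0.2550 × 0.1713 ≈ 0.04368; observed = 14/800 ≈ 0.01750.
Coefficient of coincidence = 0.01750/0.04368 ≈ 0.40.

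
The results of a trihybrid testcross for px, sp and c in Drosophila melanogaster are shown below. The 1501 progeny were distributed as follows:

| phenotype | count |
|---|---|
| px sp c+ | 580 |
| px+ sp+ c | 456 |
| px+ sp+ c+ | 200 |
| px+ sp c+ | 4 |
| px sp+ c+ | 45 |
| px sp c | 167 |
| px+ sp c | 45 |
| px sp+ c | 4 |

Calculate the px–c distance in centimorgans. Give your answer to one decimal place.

The two most frequent reciprocal classes, px+ sp+ c and px sp c+, are the parental types, so the F1 was px+ sp+ c / px sp c+.
The two rarest classes, px sp+ c and px+ sp c+, are the double crossovers. Comparing them with the parentals, only the px allele has switched, so px is the middle locus and the order is sp – px – c.
Crossovers in the px–c interval produce the single-crossover classes px+ sp+ c+ and px sp c (200 + 167 = 367) plus the double crossovers (8).
RF(px–c) = (367 + 8) / 1501 = 375/1501 = 0.2498 → 25.0 centimorgans.

25.0 centimorgans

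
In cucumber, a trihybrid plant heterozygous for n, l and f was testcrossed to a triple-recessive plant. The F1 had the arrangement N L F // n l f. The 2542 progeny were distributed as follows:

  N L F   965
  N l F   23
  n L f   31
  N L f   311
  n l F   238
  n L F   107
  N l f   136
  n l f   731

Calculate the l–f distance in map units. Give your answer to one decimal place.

The two rarest classes, N l F and n L f, are the double crossovers. Comparing them with the parentals, only the l allele has switched, so l is the middle locus and the order is f – l – n.
Crossovers in the f–l interval produce the single-crossover classes N L f and n l F (311 + 238 = 549) plus the double crossovers (54).
RF(f–l) = (549 + 54) / 2542 = 603/2542 = 0.2372 → 23.7 map units.

23.7 map units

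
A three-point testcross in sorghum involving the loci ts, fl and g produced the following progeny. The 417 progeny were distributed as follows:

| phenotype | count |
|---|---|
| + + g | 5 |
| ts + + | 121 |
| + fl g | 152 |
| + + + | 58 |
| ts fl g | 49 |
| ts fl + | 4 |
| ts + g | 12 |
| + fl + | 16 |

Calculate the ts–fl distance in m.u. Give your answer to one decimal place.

The two most frequent reciprocal classes, ts + + and + fl g, are the parental types, so the F1 was ts + + / + fl g.
The two rarest classes, ts fl + and + + g, are the double crossovers. Comparing them with the parentals, only the fl allele has switched, so fl is the middle locus and the order is ts – fl – g.
Crossovers in the ts–fl interval produce the single-crossover classes + + + and ts fl g (58 + 49 = 107) plus the double crossovers (9).
RF(ts–fl) = (107 + 9) / 417 = 116/417 = 0.2782 → 27.8 m.u.

27.8 m.u.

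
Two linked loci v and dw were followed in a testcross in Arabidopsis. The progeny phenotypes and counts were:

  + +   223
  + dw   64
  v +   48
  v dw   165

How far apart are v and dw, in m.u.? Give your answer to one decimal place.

22.4 m.u.

The two most frequent classes, + + (223) and v dw (165), are the parental types, so the F1 was + + / v dw.
The recombinant classes are + dw and v +: 64 + 48 = 112.
Recombination frequency = 112/500 = 0.2240 ≈ 22.4%, i.e. 22.4 m.u.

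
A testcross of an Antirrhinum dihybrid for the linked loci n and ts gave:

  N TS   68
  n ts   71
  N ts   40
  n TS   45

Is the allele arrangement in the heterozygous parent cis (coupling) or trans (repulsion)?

cis

The two most frequent classes are N TS (68) and n ts (71); these are the parental (non-recombinant) types.
So the F1 carried N TS on one chromosome and n ts on the other — the recessive alleles are on the same chromosome (cis / coupling).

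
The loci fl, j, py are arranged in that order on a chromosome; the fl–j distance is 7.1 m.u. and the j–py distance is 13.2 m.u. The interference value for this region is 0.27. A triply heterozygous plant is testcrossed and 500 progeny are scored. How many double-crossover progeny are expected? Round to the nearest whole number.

Map distances give recombination frequencies of 0.071 and 0.132 for the two intervals.
With interference 0.27 (so coincidence = 0.73), expected double-crossover frequency = 0.071 × 0.132 × 0.73 = 0.00684.
Expected number = 0.00684 × 500 = 3.42 ≈ 3.

3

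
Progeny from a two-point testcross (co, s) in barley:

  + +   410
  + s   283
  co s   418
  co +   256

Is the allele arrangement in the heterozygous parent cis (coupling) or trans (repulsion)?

The two most frequent classes are + + (410) and co s (418); these are the parental (non-recombinant) types.
So the F1 carried + + on one chromosome and co s on the other — the recessive alleles are on the same chromosome (cis / coupling).

cis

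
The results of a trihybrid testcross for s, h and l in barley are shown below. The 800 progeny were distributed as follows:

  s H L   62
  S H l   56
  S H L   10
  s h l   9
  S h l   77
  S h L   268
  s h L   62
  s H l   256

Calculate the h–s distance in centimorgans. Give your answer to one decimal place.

The two most frequent reciprocal classes, S h L and s H l, are the parental types, so the F1 was S h L / s H l.
The two rarest classes, S H L and s h l, are the double crossovers. Comparing them with the parentals, only the h allele has switched, so h is the middle locus and the order is l – h – s.
Crossovers in the h–s interval produce the single-crossover classes s h L and S H l (62 + 56 = 118) plus the double crossovers (19).
RF(h–s) = (118 + 19) / 800 = 137/800 = 0.1713 → 17.1 centimorgans.

17.1 centimorgans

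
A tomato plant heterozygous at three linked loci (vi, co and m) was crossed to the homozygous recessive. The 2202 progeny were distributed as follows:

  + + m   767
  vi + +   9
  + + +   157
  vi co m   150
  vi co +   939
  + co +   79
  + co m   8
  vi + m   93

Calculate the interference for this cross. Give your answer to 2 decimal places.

0.39

The two most frequent reciprocal classes, vi co + and + + m, are the parental types, so the F1 was vi co + / + + m.
The two rarest classes, vi + + and + co m, are the double crossovers. Comparing them with the parentals, only the co allele has switched, so co is the middle locus and the order is vi – co – m.
vi–co: (172 + 17)/2202 = 0.0858; co–m: (307 + 17)/2202 = 0.1471.
Expected DCO frequency = 0.0858 × 0.1471 ≈ 0.01262; observed = 17/2202 ≈ 0.00772.
Coefficient of coincidence = 0.00772/0.01262 ≈ 0.61; interference = 1 − 0.61 = 0.39.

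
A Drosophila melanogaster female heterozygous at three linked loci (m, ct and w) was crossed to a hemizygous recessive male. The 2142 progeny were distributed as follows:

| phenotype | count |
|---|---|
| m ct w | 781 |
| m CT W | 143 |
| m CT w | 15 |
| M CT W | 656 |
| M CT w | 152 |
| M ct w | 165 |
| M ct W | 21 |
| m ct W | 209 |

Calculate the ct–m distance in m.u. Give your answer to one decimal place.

16.1 m.u.

The two most frequent reciprocal classes, m ct w and M CT W, are the parental types, so the F1 was m ct w / M CT W.
The two rarest classes, m CT w and M ct W, are the double crossovers. Comparing them with the parentals, only the ct allele has switched, so ct is the middle locus and the order is m – ct – w.
Crossovers in the m–ct interval produce the single-crossover classes M ct w and m CT W (165 + 143 = 308) plus the double crossovers (36).
RF(m–ct) = (308 + 36) / 2142 = 344/2142 = 0.1606 → 16.1 m.u.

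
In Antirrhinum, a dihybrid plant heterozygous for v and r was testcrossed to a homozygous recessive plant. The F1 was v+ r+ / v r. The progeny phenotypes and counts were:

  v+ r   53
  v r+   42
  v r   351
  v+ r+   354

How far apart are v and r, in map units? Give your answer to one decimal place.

11.9 map units

The recombinant classes are v+ r and v r+: 53 + 42 = 95.
Recombination frequency = 95/800 = 0.1187 ≈ 11.9%, i.e. 11.9 map units.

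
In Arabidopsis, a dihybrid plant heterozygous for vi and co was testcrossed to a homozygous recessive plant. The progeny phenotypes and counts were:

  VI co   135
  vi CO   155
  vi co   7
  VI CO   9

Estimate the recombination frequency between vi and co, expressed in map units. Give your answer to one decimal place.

5.2 map units

The two most frequent classes, VI co (135) and vi CO (155), are the parental types, so the F1 was VI co / vi CO.
The recombinant classes are VI CO and vi co: 9 + 7 = 16.
Recombination frequency = 16/306 = 0.0523 ≈ 5.2%, i.e. 5.2 map units.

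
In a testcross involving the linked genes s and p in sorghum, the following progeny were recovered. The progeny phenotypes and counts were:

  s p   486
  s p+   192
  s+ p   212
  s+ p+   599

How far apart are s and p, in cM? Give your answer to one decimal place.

The two most frequent classes, s+ p+ (599) and s p (486), are the parental types, so the F1 was s+ p+ / s p.
The recombinant classes are s+ p and s p+: 212 + 192 = 404.
Recombination frequency = 404/1489 = 0.2713 ≈ 27.1%, i.e. 27.1 cM.

27.1 cM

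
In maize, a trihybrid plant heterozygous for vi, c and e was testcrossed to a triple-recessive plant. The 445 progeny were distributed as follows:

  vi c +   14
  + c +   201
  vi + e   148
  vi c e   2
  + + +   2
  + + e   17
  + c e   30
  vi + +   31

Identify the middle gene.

c

The two most frequent reciprocal classes, + c + and vi + e, are the parental types, so the F1 was + c + / vi + e.
The two rarest classes, + + + and vi c e, are the double crossovers. Comparing them with the parentals, only the c allele has switched, so c is the middle locus and the order is vi – c – e.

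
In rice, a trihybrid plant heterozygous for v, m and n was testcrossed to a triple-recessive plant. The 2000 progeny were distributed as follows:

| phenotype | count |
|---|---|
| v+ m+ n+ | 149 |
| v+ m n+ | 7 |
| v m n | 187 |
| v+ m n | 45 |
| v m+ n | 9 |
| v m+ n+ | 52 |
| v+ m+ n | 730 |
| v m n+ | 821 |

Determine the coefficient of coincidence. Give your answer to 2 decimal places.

The two most frequent reciprocal classes, v m n+ and v+ m+ n, are the parental types, so the F1 was v m n+ / v+ m+ n.
The two rarest classes, v+ m n+ and v m+ n, are the double crossovers. Comparing them with the parentals, only the v allele has switched, so v is the middle locus and the order is m – v – n.
m–v: (97 + 16)/2000 = 0.0565; v–n: (336 + 16)/2000 = 0.1760.
Expected DCO frequency = 0.0565 × 0.1760 ≈ 0.00994; observed = 16/2000 ≈ 0.00800.
Coefficient of coincidence = 0.00800/0.00994 ≈ 0.80.

0.80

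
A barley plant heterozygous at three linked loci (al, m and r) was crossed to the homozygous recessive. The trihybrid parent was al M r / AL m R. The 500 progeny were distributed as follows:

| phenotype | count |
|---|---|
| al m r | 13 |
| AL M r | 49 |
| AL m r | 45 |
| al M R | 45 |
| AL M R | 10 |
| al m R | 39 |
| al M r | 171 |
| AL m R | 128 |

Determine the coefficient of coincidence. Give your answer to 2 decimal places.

The two rarest classes, al m r and AL M R, are the double crossovers. Comparing them with the parentals, only the m allele has switched, so m is the middle locus and the order is al – m – r.
al–m: (88 + 23)/500 = 0.2220; m–r: (90 + 23)/500 = 0.2260.
Expected DCO frequency = 0.2220 × 0.2260 ≈ 0.05017; observed = 23/500 ≈ 0.04600.
Coefficient of coincidence = 0.04600/0.05017 ≈ 0.92.

0.92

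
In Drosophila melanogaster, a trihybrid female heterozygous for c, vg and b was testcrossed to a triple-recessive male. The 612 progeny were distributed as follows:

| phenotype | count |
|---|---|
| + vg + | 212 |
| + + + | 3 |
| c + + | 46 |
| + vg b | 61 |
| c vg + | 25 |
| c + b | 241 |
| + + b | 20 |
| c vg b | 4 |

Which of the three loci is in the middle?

The two most frequent reciprocal classes, c + b and + vg +, are the parental types, so the F1 was c + b / + vg +.
The two rarest classes, c vg b and + + +, are the double crossovers. Comparing them with the parentals, only the vg allele has switched, so vg is the middle locus and the order is c – vg – b.

vg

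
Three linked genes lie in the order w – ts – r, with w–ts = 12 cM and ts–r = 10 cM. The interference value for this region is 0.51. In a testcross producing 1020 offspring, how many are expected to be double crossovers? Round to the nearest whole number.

Map distances give recombination frequencies of 0.120 and 0.100 for the two intervals.
With interference 0.51 (so coincidence = 0.49), expected double-crossover frequency = 0.120 × 0.100 × 0.49 = 0.00588.
Expected number = 0.00588 × 1020 = 6.00 ≈ 6.

6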